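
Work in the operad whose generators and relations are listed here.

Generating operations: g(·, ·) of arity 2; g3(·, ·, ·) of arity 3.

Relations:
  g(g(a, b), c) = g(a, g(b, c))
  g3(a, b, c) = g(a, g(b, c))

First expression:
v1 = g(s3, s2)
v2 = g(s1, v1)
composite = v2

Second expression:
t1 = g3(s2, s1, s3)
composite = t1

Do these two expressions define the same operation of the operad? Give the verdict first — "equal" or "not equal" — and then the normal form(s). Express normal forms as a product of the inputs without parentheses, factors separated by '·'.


not equal; the first gives s1 · s3 · s2 and the second s2 · s1 · s3

Reducing the first expression gives s1 · s3 · s2
Reducing the second expression gives s2 · s1 · s3
Distinct normal forms: not equal.


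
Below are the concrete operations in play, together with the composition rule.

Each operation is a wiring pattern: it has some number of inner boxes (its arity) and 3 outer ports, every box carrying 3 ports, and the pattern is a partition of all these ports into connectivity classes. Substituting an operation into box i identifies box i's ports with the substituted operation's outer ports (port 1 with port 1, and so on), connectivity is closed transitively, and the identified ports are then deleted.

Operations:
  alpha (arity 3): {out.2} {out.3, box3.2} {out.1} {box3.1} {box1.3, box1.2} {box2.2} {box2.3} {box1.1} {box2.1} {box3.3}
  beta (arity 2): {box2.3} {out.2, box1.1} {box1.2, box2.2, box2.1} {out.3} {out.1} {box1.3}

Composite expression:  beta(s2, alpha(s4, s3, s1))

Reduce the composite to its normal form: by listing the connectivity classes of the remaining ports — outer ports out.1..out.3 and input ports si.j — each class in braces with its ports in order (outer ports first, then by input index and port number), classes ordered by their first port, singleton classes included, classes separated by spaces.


{out.1} {out.2, s2.1} {out.3} {s1.1} {s1.2} {s1.3} {s2.2} {s2.3} {s3.1} {s3.2} {s3.3} {s4.1} {s4.2, s4.3}

After gluing at beta, chains via deleted ports link the s-ports.
stage alpha: inputs (s4, s3, s1), connectivity {out.1} {out.2} {out.3, s1.2} {s1.1} {s1.3} {s3.1} {s3.2} {s3.3} {s4.1} {s4.2, s4.3}, out.j its boundary
stage beta: inputs (s2, s4, s3, s1), connectivity {out.1} {out.2, s2.1} {out.3} {s1.1} {s1.2} {s1.3} {s2.2} {s2.3} {s3.1} {s3.2} {s3.3} {s4.1} {s4.2, s4.3}, out.j its boundary


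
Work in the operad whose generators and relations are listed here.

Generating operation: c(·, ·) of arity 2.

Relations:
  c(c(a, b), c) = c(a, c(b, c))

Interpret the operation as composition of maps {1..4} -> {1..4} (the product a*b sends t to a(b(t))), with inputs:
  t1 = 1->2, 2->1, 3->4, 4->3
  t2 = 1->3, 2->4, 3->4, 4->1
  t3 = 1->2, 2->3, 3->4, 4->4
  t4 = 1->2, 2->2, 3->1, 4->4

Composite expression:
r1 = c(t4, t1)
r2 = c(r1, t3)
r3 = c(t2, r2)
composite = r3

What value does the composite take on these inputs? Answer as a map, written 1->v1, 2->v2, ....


1->4, 2->1, 3->3, 4->3


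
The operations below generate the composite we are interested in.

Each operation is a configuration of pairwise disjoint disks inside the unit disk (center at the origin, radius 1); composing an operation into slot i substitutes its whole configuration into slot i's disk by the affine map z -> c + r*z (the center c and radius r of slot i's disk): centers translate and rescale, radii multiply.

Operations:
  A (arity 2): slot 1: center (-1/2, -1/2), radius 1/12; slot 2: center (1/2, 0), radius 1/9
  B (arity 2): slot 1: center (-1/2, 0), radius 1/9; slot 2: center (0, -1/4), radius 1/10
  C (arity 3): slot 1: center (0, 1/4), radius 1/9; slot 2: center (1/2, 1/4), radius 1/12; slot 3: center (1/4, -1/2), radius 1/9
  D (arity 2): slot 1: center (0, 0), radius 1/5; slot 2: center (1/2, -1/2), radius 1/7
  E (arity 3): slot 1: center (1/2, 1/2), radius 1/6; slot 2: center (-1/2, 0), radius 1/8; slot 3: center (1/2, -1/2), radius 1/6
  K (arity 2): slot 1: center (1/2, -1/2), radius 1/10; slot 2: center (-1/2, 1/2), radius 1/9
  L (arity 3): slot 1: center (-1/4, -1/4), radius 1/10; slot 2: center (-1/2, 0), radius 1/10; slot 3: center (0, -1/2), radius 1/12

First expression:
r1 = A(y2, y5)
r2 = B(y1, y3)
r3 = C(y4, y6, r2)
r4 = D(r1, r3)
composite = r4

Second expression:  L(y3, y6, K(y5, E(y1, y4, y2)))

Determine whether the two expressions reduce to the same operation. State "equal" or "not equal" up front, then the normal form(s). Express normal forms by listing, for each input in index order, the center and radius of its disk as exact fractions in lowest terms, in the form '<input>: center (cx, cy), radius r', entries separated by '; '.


not equal: they reduce to y1: center (19/36, -4/7), radius 1/567; y2: center (-1/10, -1/10), radius 1/60; y3: center (15/28, -145/252), radius 1/630; y4: center (1/2, -13/28), radius 1/63; y5: center (1/10, 0), radius 1/45; y6: center (4/7, -13/28), radius 1/84 and y1: center (-1/27, -49/108), radius 1/648; y2: center (-1/27, -25/54), radius 1/648; y3: center (-1/4, -1/4), radius 1/10; y4: center (-5/108, -11/24), radius 1/864; y5: center (1/24, -13/24), radius 1/120; y6: center (-1/2, 0), radius 1/10

Normal form of the first expression: y1: center (19/36, -4/7), radius 1/567; y2: center (-1/10, -1/10), radius 1/60; y3: center (15/28, -145/252), radius 1/630; y4: center (1/2, -13/28), radius 1/63; y5: center (1/10, 0), radius 1/45; y6: center (4/7, -13/28), radius 1/84
Normal form of the second expression: y1: center (-1/27, -49/108), radius 1/648; y2: center (-1/27, -25/54), radius 1/648; y3: center (-1/4, -1/4), radius 1/10; y4: center (-5/108, -11/24), radius 1/864; y5: center (1/24, -13/24), radius 1/120; y6: center (-1/2, 0), radius 1/10
They disagree, so not equal.


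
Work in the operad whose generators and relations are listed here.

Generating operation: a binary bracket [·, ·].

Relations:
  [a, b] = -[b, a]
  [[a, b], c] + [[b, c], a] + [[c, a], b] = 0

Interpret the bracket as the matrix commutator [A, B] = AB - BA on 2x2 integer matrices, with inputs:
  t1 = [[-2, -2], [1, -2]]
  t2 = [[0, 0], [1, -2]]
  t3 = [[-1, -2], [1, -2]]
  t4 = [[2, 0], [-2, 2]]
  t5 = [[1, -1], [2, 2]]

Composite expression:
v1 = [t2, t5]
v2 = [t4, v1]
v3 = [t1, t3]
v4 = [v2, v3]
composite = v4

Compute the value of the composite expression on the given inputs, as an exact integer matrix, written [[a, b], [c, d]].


[[8, -16], [8, -8]]

[t2, t5] = [[1, -2], [-5, -1]]
[t4, [t2, t5]] = [[-4, 0], [-4, 4]]
[t1, t3] = [[0, 2], [1, 0]]
[[t4, [t2, t5]], [t1, t3]] = [[8, -16], [8, -8]]


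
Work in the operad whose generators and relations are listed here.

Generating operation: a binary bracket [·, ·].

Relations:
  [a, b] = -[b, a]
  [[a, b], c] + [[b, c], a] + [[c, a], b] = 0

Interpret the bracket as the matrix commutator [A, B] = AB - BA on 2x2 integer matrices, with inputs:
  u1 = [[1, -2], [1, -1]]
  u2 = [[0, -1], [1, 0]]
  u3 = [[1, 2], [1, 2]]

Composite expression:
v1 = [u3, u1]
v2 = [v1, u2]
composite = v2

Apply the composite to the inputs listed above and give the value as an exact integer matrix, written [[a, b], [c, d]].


[[1, -8], [-8, -1]]

[u3, u1] = [[4, -2], [3, -4]]
[[u3, u1], u2] = [[1, -8], [-8, -1]]


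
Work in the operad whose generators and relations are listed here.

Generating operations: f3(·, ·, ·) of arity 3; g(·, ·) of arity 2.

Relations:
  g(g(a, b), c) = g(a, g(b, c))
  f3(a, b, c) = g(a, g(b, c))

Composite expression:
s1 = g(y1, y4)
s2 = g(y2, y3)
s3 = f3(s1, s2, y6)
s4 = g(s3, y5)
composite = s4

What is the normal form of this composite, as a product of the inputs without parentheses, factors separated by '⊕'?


y1 ⊕ y4 ⊕ y2 ⊕ y3 ⊕ y6 ⊕ y5

Key point: g is associative — brackets drop, the y-order remains.
g(y1, y4) collapses to y1 ⊕ y4
g(y2, y3) collapses to y2 ⊕ y3
f3(g(y1, y4), g(y2, y3), y6) collapses to y1 ⊕ y4 ⊕ y2 ⊕ y3 ⊕ y6
g(f3(g(y1, y4), g(y2, y3), y6), y5) collapses to y1 ⊕ y4 ⊕ y2 ⊕ y3 ⊕ y6 ⊕ y5


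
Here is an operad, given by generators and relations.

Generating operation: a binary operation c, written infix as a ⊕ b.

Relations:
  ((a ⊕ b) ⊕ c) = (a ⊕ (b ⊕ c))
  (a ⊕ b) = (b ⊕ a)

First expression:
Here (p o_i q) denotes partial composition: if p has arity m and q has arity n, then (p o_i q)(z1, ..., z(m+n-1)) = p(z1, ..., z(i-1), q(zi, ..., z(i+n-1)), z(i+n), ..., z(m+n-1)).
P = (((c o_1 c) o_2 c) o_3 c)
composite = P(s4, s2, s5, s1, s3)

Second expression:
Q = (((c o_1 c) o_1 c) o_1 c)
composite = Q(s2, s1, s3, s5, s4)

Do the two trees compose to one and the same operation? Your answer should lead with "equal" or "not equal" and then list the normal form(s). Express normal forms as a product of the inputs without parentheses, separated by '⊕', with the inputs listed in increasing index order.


equal — both sides give s1 ⊕ s2 ⊕ s3 ⊕ s4 ⊕ s5

Normal form of the first expression: s1 ⊕ s2 ⊕ s3 ⊕ s4 ⊕ s5
Normal form of the second expression: s1 ⊕ s2 ⊕ s3 ⊕ s4 ⊕ s5
One common form — equal.


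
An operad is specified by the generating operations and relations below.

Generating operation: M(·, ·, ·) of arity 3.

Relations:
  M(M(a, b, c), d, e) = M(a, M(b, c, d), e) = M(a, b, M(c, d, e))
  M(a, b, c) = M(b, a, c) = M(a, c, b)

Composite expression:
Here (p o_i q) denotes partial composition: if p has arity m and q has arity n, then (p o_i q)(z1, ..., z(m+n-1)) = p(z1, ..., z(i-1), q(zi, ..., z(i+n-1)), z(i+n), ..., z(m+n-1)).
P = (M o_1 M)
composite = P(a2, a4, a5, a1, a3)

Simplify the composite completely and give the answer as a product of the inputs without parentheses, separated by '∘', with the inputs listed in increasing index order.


Any arrangement under M is one operation, so sort the a-inputs.
M(a2, a4, a5) flattens to a2 ∘ a4 ∘ a5
M(M(a2, a4, a5), a1, a3) flattens to a2 ∘ a4 ∘ a5 ∘ a1 ∘ a3
rearranged into index order: a1 ∘ a2 ∘ a3 ∘ a4 ∘ a5

a1 ∘ a2 ∘ a3 ∘ a4 ∘ a5


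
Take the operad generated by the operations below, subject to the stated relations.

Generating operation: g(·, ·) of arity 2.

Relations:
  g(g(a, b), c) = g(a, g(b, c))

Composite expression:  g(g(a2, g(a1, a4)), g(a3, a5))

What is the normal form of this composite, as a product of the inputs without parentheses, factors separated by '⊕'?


Key point: g is associative — brackets drop, the a-order remains.
g(a1, a4) reduces to a1 ⊕ a4
g(a2, g(a1, a4)) reduces to a2 ⊕ a1 ⊕ a4
g(a3, a5) reduces to a3 ⊕ a5
g(g(a2, g(a1, a4)), g(a3, a5)) reduces to a2 ⊕ a1 ⊕ a4 ⊕ a3 ⊕ a5

a2 ⊕ a1 ⊕ a4 ⊕ a3 ⊕ a5


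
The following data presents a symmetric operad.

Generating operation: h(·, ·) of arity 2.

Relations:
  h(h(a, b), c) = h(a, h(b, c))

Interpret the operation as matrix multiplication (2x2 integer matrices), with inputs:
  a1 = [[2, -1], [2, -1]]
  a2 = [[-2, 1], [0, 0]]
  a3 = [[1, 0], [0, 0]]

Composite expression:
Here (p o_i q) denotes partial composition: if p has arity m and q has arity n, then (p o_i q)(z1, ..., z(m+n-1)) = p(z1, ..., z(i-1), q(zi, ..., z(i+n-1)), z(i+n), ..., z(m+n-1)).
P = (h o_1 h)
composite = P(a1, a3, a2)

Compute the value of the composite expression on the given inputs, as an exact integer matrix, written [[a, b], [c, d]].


[[-4, 2], [-4, 2]]


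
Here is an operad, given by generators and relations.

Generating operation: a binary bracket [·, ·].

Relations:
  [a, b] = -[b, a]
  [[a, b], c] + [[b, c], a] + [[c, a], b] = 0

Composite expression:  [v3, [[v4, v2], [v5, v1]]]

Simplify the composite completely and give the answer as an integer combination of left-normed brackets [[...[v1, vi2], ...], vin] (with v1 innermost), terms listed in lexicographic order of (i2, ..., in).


Skip Jacobi rewriting: expand, keep v1-initial words, read off terms.
Composite bracket: [v3, [[v4, v2], [v5, v1]]]
Applying ab - ba throughout gives 16 signed words (2^4 = 16).
Collect the words opening with v1:
  sign of v1v5v2v4v3 is +1, so it contributes +[[[[v1, v5], v2], v4], v3]
  sign of v1v5v4v2v3 is -1, so it contributes -[[[[v1, v5], v4], v2], v3]

[[[[v1, v5], v2], v4], v3] - [[[[v1, v5], v4], v2], v3]


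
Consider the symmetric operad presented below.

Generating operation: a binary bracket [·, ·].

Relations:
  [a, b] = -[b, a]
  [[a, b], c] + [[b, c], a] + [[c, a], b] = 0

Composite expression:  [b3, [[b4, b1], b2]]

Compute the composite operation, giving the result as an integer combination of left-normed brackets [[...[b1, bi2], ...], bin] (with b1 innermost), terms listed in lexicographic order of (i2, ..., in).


[[[b1, b4], b2], b3]

Left-normed coefficients sit on the b1-initial expansion words.
Composite bracket: [b3, [[b4, b1], b2]]
Under [a, b] = ab - ba we get 8 signed associative words (2^3 = 8).
Coefficients come from the b1-initial words:
  from b1b4b2b3, sign +1: term +[[[b1, b4], b2], b3]


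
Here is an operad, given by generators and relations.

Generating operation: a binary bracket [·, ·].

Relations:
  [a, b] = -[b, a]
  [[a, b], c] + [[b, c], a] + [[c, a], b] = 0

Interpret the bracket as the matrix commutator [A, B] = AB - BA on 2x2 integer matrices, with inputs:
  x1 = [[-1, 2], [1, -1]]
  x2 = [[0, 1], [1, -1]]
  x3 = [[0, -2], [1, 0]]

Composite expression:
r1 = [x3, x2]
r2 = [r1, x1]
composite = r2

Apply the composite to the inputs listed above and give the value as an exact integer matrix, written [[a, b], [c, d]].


[x3, x2] = [[-3, 2], [1, 3]]
[[x3, x2], x1] = [[0, -12], [6, 0]]

[[0, -12], [6, 0]]


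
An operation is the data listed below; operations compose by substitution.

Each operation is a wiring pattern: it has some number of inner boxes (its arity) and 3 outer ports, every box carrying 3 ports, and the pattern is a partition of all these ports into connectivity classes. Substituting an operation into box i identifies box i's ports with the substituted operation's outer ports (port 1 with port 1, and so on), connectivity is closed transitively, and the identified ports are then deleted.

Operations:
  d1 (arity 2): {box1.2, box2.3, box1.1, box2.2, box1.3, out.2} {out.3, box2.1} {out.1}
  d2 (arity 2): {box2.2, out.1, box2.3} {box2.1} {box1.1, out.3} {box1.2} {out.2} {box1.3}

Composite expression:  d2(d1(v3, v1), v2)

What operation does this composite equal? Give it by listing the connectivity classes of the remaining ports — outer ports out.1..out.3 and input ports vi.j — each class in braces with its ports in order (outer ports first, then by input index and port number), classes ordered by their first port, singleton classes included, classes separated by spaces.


{out.1, v2.2, v2.3} {out.2} {out.3} {v1.1} {v1.2, v1.3, v3.1, v3.2, v3.3} {v2.1}

Connectivity passes through glued d2-boundaries; trace each wire chain.
d1 over (v3, v1) gives {out.1} {out.2, v1.2, v1.3, v3.1, v3.2, v3.3} {out.3, v1.1}, out.j being that stage's outer ports
d2 over (v3, v1, v2) gives {out.1, v2.2, v2.3} {out.2} {out.3} {v1.1} {v1.2, v1.3, v3.1, v3.2, v3.3} {v2.1}, out.j being that stage's outer ports


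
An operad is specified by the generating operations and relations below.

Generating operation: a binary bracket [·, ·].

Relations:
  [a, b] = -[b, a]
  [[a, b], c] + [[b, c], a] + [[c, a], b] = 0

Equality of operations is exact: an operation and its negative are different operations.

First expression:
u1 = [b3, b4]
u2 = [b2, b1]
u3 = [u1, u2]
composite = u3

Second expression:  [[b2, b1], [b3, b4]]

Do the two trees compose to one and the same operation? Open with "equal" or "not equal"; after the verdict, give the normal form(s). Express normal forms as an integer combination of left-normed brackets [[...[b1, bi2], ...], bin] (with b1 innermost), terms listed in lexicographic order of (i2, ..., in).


Normal form of the first expression: [[[b1, b2], b3], b4] - [[[b1, b2], b4], b3]
Normal form of the second expression: -[[[b1, b2], b3], b4] + [[[b1, b2], b4], b3]
Distinct normal forms: not equal.

not equal; first: [[[b1, b2], b3], b4] - [[[b1, b2], b4], b3]; second: -[[[b1, b2], b3], b4] + [[[b1, b2], b4], b3]


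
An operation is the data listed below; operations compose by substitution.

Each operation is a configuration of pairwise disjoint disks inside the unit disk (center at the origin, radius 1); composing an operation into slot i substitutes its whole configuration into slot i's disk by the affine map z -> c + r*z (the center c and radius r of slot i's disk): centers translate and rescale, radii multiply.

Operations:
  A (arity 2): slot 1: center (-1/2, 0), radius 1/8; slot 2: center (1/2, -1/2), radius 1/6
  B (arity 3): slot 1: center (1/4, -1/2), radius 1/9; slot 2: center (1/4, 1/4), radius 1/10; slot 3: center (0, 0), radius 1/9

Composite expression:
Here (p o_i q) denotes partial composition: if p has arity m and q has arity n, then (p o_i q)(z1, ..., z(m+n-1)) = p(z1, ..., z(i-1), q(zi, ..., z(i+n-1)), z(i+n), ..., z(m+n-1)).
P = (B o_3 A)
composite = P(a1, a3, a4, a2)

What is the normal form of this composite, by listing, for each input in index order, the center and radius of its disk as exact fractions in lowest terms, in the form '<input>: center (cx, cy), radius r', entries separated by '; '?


a1: center (1/4, -1/2), radius 1/9; a2: center (1/18, -1/18), radius 1/54; a3: center (1/4, 1/4), radius 1/10; a4: center (-1/18, 0), radius 1/72

Follow each a-input down from B: c' goes to c + r*c', radius to r*r'.
for a1, the 1-step affine chain lands on center (1/4, -1/2), radius 1/9
for a3, the 1-step affine chain lands on center (1/4, 1/4), radius 1/10
for a4, the 2-step affine chain lands on center (-1/18, 0), radius 1/72
for a2, the 2-step affine chain lands on center (1/18, -1/18), radius 1/54


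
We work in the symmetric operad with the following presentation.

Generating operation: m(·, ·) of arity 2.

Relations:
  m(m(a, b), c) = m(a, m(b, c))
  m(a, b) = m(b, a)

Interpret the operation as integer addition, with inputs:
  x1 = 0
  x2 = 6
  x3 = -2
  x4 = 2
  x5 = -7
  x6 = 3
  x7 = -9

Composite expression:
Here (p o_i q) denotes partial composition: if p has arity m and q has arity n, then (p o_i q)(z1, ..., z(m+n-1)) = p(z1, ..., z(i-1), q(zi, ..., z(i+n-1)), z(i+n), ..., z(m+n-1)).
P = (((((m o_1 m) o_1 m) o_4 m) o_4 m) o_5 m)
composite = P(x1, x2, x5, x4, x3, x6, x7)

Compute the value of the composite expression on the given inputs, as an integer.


-7

m(x1, x2) = 6
m(m(x1, x2), x5) = -1
m(x3, x6) = 1
m(x4, m(x3, x6)) = 3
m(m(x4, m(x3, x6)), x7) = -6
m(m(m(x1, x2), x5), m(m(x4, m(x3, x6)), x7)) = -7


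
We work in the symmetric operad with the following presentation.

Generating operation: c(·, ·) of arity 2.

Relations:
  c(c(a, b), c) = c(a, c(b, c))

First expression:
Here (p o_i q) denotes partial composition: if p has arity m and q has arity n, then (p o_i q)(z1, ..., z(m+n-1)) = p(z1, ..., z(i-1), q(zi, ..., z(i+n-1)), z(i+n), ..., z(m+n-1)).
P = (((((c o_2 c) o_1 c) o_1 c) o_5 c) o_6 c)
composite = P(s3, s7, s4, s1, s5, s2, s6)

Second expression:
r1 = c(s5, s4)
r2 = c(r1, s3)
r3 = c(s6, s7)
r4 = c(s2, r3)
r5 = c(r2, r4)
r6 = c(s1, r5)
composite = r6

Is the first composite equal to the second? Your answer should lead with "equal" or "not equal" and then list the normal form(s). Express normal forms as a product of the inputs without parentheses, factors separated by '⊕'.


not equal; the first gives s3 ⊕ s7 ⊕ s4 ⊕ s1 ⊕ s5 ⊕ s2 ⊕ s6 and the second s1 ⊕ s5 ⊕ s4 ⊕ s3 ⊕ s2 ⊕ s6 ⊕ s7

Reducing the first expression gives s3 ⊕ s7 ⊕ s4 ⊕ s1 ⊕ s5 ⊕ s2 ⊕ s6
Reducing the second expression gives s1 ⊕ s5 ⊕ s4 ⊕ s3 ⊕ s2 ⊕ s6 ⊕ s7
The normal forms differ: not equal.


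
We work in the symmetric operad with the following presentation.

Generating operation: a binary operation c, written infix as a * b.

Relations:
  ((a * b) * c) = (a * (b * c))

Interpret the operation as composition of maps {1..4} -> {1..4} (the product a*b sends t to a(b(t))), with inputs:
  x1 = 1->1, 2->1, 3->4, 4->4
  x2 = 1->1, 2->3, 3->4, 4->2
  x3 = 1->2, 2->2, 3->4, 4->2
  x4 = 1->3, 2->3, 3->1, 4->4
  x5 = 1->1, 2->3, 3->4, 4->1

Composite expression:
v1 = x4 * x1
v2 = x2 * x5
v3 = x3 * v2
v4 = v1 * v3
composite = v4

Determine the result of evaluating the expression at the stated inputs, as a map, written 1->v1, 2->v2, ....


1->3, 2->3, 3->3, 4->3


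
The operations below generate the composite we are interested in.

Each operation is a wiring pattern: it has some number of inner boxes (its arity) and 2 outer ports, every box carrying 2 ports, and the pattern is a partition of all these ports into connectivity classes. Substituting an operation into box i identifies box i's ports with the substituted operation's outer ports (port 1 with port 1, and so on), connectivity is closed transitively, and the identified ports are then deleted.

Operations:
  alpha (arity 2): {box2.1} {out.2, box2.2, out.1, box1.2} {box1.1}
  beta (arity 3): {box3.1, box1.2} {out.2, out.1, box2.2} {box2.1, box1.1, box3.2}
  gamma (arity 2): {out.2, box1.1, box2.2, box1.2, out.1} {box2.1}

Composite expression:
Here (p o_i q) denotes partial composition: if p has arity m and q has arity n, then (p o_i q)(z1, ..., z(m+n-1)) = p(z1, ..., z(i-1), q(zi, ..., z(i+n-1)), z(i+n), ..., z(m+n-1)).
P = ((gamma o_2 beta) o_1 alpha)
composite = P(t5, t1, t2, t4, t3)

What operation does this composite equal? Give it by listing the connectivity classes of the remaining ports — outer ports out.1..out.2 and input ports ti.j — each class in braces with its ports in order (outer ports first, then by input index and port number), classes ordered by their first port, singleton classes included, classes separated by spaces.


Treat the ports identified at gamma as solder joints: merge, then drop.
the subtree at alpha composes to {out.1, out.2, t1.2, t5.2} {t1.1} {t5.1} on (t5, t1); out.j = own outer ports
the subtree at beta composes to {out.1, out.2, t4.2} {t2.1, t3.2, t4.1} {t2.2, t3.1} on (t2, t4, t3); out.j = own outer ports
the subtree at gamma composes to {out.1, out.2, t1.2, t4.2, t5.2} {t1.1} {t2.1, t3.2, t4.1} {t2.2, t3.1} {t5.1} on (t5, t1, t2, t4, t3); out.j = own outer ports

{out.1, out.2, t1.2, t4.2, t5.2} {t1.1} {t2.1, t3.2, t4.1} {t2.2, t3.1} {t5.1}


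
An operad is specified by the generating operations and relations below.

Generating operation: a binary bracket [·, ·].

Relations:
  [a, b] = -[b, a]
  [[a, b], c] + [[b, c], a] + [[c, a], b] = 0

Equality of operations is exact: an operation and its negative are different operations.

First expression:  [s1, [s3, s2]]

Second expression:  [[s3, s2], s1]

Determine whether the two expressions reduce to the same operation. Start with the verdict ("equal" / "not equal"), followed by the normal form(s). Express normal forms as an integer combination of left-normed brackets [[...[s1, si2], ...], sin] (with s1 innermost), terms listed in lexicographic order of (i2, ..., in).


not equal; the first gives -[[s1, s2], s3] + [[s1, s3], s2] and the second [[s1, s2], s3] - [[s1, s3], s2]


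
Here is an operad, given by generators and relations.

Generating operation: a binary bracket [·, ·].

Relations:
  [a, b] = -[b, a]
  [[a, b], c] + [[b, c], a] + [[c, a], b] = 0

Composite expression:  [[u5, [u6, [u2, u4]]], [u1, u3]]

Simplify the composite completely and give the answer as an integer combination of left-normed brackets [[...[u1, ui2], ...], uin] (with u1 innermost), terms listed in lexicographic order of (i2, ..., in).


-[[[[[u1, u3], u2], u4], u6], u5] + [[[[[u1, u3], u4], u2], u6], u5] + [[[[[u1, u3], u5], u2], u4], u6] - [[[[[u1, u3], u5], u4], u2], u6] - [[[[[u1, u3], u5], u6], u2], u4] + [[[[[u1, u3], u5], u6], u4], u2] + [[[[[u1, u3], u6], u2], u4], u5] - [[[[[u1, u3], u6], u4], u2], u5]

In the tensor algebra, words opening u1 carry the u1-anchored form.
Composite bracket: [[u5, [u6, [u2, u4]]], [u1, u3]]
Under [a, b] = ab - ba we get 32 signed associative words (2^5 = 32).
Words beginning with u1 determine it all:
  the word u1u3u2u4u6u5 carries sign -1 and contributes -[[[[[u1, u3], u2], u4], u6], u5]
  the word u1u3u4u2u6u5 carries sign +1 and contributes +[[[[[u1, u3], u4], u2], u6], u5]
  the word u1u3u5u2u4u6 carries sign +1 and contributes +[[[[[u1, u3], u5], u2], u4], u6]
  the word u1u3u5u4u2u6 carries sign -1 and contributes -[[[[[u1, u3], u5], u4], u2], u6]
  the word u1u3u5u6u2u4 carries sign -1 and contributes -[[[[[u1, u3], u5], u6], u2], u4]
  the word u1u3u5u6u4u2 carries sign +1 and contributes +[[[[[u1, u3], u5], u6], u4], u2]
  the word u1u3u6u2u4u5 carries sign +1 and contributes +[[[[[u1, u3], u6], u2], u4], u5]
  the word u1u3u6u4u2u5 carries sign -1 and contributes -[[[[[u1, u3], u6], u4], u2], u5]


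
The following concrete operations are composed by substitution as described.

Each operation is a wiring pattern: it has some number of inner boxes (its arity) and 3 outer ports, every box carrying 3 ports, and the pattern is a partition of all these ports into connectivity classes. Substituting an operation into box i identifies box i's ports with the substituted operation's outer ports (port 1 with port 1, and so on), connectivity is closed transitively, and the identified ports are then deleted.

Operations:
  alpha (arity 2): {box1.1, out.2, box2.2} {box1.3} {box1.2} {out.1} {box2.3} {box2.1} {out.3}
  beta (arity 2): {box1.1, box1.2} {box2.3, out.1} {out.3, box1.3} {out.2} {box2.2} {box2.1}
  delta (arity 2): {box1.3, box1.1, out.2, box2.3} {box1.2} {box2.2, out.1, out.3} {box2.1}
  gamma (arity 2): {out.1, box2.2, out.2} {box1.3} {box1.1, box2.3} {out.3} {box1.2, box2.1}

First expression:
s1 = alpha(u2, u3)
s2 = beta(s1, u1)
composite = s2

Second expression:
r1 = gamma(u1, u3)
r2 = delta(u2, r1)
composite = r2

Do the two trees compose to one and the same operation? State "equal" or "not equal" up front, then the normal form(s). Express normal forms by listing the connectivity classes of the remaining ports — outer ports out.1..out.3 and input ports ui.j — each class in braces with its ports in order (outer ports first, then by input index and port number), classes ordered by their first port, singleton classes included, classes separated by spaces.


In normal form, the first expression is {out.1, u1.3} {out.2} {out.3} {u1.1} {u1.2} {u2.1, u3.2} {u2.2} {u2.3} {u3.1} {u3.3}
In normal form, the second expression is {out.1, out.3, u3.2} {out.2, u2.1, u2.3} {u1.1, u3.3} {u1.2, u3.1} {u1.3} {u2.2}
No match — not equal.

not equal; the first gives {out.1, u1.3} {out.2} {out.3} {u1.1} {u1.2} {u2.1, u3.2} {u2.2} {u2.3} {u3.1} {u3.3} and the second {out.1, out.3, u3.2} {out.2, u2.1, u2.3} {u1.1, u3.3} {u1.2, u3.1} {u1.3} {u2.2}


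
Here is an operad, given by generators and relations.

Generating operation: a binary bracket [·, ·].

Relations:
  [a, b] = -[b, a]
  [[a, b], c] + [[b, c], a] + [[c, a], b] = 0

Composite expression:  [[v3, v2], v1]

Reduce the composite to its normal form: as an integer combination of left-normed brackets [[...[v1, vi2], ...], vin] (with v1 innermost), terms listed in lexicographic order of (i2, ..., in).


[[v1, v2], v3] - [[v1, v3], v2]


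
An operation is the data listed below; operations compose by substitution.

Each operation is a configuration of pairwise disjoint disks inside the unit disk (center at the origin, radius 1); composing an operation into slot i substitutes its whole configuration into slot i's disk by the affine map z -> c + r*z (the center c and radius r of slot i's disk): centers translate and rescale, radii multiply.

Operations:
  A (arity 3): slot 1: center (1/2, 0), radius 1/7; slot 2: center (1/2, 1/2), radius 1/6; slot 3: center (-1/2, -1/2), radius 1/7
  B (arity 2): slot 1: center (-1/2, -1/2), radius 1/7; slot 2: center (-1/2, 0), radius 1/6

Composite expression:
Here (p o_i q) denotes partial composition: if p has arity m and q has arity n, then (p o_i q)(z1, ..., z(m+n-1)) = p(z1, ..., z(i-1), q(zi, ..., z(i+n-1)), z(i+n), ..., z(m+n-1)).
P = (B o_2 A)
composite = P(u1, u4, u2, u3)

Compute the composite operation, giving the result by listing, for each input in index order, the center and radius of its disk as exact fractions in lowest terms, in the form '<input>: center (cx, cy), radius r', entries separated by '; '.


Follow each u-input down from B: c' goes to c + r*c', radius to r*r'.
input u1: composing its 1 substitution step yields center (-1/2, -1/2), radius 1/7
input u4: composing its 2 substitution steps yields center (-5/12, 0), radius 1/42
input u2: composing its 2 substitution steps yields center (-5/12, 1/12), radius 1/36
input u3: composing its 2 substitution steps yields center (-7/12, -1/12), radius 1/42

u1: center (-1/2, -1/2), radius 1/7; u2: center (-5/12, 1/12), radius 1/36; u3: center (-7/12, -1/12), radius 1/42; u4: center (-5/12, 0), radius 1/42


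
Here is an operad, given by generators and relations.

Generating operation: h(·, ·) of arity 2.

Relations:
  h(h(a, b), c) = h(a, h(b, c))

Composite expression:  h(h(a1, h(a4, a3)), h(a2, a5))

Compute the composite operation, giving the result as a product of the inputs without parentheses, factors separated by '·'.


All parenthesizations of h agree; list the a-inputs left to right.
h(a4, a3) collapses to a4 · a3
h(a1, h(a4, a3)) collapses to a1 · a4 · a3
h(a2, a5) collapses to a2 · a5
h(h(a1, h(a4, a3)), h(a2, a5)) collapses to a1 · a4 · a3 · a2 · a5

a1 · a4 · a3 · a2 · a5


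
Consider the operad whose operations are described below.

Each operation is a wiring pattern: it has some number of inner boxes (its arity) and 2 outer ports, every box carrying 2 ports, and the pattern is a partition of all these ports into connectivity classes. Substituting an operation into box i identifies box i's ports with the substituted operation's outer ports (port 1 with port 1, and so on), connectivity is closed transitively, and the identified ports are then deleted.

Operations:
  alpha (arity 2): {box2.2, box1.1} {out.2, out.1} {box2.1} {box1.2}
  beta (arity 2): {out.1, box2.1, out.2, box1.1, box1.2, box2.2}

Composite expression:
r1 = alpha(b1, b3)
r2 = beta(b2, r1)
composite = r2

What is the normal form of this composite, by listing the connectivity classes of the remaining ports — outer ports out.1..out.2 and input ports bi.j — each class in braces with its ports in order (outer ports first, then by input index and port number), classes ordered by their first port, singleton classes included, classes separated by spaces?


After gluing at beta, chains via deleted ports link the b-ports.
composing alpha on (b1, b3), with out.j its own outer ports: {out.1, out.2} {b1.1, b3.2} {b1.2} {b3.1}
composing beta on (b2, b1, b3), with out.j its own outer ports: {out.1, out.2, b2.1, b2.2} {b1.1, b3.2} {b1.2} {b3.1}

{out.1, out.2, b2.1, b2.2} {b1.1, b3.2} {b1.2} {b3.1}


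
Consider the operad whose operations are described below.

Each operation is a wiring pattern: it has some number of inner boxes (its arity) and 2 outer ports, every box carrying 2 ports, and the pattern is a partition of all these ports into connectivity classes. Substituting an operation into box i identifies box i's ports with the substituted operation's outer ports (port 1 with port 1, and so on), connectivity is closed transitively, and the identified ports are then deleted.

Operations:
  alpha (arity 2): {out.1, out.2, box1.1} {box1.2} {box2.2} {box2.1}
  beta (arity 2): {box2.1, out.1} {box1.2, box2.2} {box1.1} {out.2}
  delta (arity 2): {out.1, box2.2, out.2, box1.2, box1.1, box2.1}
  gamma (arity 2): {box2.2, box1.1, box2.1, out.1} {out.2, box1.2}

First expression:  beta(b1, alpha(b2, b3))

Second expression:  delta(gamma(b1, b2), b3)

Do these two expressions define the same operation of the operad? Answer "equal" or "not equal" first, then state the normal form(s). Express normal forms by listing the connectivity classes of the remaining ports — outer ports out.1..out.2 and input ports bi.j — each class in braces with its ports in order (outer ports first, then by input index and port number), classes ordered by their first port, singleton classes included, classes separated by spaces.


not equal: they reduce to {out.1, b1.2, b2.1} {out.2} {b1.1} {b2.2} {b3.1} {b3.2} and {out.1, out.2, b1.1, b1.2, b2.1, b2.2, b3.1, b3.2}

The first composite normalizes to {out.1, b1.2, b2.1} {out.2} {b1.1} {b2.2} {b3.1} {b3.2}
The second composite normalizes to {out.1, out.2, b1.1, b1.2, b2.1, b2.2, b3.1, b3.2}
They disagree, so not equal.


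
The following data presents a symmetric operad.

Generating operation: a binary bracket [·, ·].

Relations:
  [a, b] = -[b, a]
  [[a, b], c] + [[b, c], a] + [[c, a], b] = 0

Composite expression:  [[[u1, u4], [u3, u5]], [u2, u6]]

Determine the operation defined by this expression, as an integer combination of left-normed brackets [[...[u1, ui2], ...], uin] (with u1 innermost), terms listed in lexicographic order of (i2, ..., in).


[[[[[u1, u4], u3], u5], u2], u6] - [[[[[u1, u4], u3], u5], u6], u2] - [[[[[u1, u4], u5], u3], u2], u6] + [[[[[u1, u4], u5], u3], u6], u2]

Left-normed coefficients sit on the u1-initial expansion words.
Composite bracket: [[[u1, u4], [u3, u5]], [u2, u6]]
Full expansion: 32 signed words from ab - ba (2^5 = 32).
The u1-initial words carry the normal form:
  u1u4u3u5u2u6 (sign +1) contributes +[[[[[u1, u4], u3], u5], u2], u6]
  u1u4u3u5u6u2 (sign -1) contributes -[[[[[u1, u4], u3], u5], u6], u2]
  u1u4u5u3u2u6 (sign -1) contributes -[[[[[u1, u4], u5], u3], u2], u6]
  u1u4u5u3u6u2 (sign +1) contributes +[[[[[u1, u4], u5], u3], u6], u2]


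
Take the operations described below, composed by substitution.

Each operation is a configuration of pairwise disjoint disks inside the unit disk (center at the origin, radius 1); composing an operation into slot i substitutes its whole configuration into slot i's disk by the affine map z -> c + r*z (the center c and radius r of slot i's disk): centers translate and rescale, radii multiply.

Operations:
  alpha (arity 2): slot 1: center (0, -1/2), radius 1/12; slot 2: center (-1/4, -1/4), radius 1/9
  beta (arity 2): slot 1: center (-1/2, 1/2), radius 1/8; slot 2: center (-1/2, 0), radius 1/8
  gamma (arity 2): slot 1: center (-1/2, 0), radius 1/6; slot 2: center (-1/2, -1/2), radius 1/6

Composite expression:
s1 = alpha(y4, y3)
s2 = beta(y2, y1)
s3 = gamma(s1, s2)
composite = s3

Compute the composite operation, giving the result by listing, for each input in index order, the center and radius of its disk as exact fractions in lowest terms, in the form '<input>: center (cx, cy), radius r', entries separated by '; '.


y1: center (-7/12, -1/2), radius 1/48; y2: center (-7/12, -5/12), radius 1/48; y3: center (-13/24, -1/24), radius 1/54; y4: center (-1/2, -1/12), radius 1/72


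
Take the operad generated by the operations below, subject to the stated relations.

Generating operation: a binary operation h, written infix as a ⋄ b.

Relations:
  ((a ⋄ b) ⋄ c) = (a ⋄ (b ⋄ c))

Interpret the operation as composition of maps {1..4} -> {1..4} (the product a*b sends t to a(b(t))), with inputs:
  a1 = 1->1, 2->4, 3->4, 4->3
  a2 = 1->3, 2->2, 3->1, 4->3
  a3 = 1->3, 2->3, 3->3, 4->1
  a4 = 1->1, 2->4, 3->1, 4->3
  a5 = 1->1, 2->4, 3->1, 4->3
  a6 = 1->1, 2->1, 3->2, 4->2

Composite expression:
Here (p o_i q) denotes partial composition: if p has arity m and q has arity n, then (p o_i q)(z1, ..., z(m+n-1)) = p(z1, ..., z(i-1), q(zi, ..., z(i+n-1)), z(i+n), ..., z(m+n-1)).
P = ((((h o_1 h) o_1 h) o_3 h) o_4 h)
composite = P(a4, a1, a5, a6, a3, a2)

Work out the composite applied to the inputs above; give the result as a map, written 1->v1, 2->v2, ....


1->1, 2->1, 3->1, 4->1

(a4 ⋄ a1) = 1->1, 2->3, 3->3, 4->1
(a6 ⋄ a3) = 1->2, 2->2, 3->2, 4->1
(a5 ⋄ (a6 ⋄ a3)) = 1->4, 2->4, 3->4, 4->1
((a4 ⋄ a1) ⋄ (a5 ⋄ (a6 ⋄ a3))) = 1->1, 2->1, 3->1, 4->1
(((a4 ⋄ a1) ⋄ (a5 ⋄ (a6 ⋄ a3))) ⋄ a2) = 1->1, 2->1, 3->1, 4->1


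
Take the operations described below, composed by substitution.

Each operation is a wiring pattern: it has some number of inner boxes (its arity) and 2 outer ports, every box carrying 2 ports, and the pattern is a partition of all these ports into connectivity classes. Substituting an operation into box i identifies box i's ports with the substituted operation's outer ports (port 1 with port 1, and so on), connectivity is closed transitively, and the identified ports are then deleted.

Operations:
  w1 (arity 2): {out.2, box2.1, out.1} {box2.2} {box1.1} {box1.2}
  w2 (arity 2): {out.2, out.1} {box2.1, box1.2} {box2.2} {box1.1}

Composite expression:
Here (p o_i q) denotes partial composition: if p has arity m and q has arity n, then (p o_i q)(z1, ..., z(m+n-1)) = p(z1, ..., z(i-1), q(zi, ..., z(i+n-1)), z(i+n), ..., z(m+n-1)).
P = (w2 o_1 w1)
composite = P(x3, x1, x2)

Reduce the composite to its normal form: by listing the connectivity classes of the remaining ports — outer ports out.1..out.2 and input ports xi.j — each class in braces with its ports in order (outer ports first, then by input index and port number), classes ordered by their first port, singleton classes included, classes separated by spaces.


{out.1, out.2} {x1.1, x2.1} {x1.2} {x2.2} {x3.1} {x3.2}


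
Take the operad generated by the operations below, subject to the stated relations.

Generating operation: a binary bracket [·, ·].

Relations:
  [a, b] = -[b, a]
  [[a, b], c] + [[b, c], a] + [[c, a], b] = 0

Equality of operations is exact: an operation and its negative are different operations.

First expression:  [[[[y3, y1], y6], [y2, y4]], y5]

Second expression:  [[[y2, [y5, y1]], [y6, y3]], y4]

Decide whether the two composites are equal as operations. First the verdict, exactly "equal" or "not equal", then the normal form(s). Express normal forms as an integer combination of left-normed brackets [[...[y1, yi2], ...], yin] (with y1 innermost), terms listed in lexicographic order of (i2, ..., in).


In normal form, the first expression is -[[[[[y1, y3], y6], y2], y4], y5] + [[[[[y1, y3], y6], y4], y2], y5]
In normal form, the second expression is -[[[[[y1, y5], y2], y3], y6], y4] + [[[[[y1, y5], y2], y6], y3], y4]
Different reductions; not equal.

not equal: they reduce to -[[[[[y1, y3], y6], y2], y4], y5] + [[[[[y1, y3], y6], y4], y2], y5] and -[[[[[y1, y5], y2], y3], y6], y4] + [[[[[y1, y5], y2], y6], y3], y4]


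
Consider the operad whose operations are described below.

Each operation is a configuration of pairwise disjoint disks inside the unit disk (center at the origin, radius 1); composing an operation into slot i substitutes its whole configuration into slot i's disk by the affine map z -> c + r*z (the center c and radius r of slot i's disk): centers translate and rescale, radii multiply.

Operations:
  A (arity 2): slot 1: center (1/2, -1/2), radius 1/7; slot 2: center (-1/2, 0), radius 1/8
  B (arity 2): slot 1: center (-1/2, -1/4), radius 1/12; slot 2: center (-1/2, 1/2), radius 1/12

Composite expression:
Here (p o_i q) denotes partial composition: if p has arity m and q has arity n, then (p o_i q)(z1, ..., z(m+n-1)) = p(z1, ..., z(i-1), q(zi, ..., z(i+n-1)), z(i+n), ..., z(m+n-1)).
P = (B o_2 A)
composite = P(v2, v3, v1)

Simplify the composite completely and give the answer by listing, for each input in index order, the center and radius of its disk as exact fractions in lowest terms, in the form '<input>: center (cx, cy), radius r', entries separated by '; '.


v1: center (-13/24, 1/2), radius 1/96; v2: center (-1/2, -1/4), radius 1/12; v3: center (-11/24, 11/24), radius 1/84

Nesting under B composes maps z -> c + r*z down each v-path.
tracing v2 down its 1-map path: center (-1/2, -1/4), radius 1/12
tracing v3 down its 2-map path: center (-11/24, 11/24), radius 1/84
tracing v1 down its 2-map path: center (-13/24, 1/2), radius 1/96


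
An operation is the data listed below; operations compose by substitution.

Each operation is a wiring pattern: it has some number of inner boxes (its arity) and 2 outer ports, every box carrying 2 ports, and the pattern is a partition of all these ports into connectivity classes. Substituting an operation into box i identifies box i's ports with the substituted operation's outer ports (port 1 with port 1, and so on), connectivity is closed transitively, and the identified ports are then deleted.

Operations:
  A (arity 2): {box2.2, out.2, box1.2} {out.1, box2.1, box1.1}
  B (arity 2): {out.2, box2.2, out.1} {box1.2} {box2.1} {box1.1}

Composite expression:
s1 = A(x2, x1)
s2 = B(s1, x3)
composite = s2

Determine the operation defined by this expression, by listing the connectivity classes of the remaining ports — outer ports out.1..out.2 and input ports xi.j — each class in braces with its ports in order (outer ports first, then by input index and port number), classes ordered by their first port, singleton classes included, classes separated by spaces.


{out.1, out.2, x3.2} {x1.1, x2.1} {x1.2, x2.2} {x3.1}

Connectivity passes through glued B-boundaries; trace each wire chain.
composing A on (x2, x1), with out.j its own outer ports: {out.1, x1.1, x2.1} {out.2, x1.2, x2.2}
composing B on (x2, x1, x3), with out.j its own outer ports: {out.1, out.2, x3.2} {x1.1, x2.1} {x1.2, x2.2} {x3.1}
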